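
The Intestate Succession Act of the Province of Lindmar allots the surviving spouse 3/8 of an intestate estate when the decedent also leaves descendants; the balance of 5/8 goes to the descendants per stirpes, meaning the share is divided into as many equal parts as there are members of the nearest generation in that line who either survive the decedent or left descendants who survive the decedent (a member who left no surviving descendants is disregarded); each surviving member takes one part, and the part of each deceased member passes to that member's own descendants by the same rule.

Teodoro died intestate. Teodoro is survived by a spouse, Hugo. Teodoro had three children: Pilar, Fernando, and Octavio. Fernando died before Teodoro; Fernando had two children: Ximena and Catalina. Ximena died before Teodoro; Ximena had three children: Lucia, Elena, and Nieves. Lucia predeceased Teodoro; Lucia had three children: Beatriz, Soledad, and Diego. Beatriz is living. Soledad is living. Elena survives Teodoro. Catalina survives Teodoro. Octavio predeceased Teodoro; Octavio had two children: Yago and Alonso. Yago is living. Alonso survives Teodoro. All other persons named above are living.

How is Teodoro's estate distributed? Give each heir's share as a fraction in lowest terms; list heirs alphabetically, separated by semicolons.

Alonso 5/48; Beatriz 5/432; Catalina 5/48; Diego 5/432; Elena 5/144; Hugo 3/8; Nieves 5/144; Pilar 5/24; Soledad 5/432; Yago 5/48

Hugo, as surviving spouse, takes 3/8.
The remaining 5/8 passes to Teodoro's descendants per stirpes.
The 5/8 is divided into 3 equal shares of 5/24 among Pilar, Fernando, Octavio.
Pilar is living and takes 5/24.
Fernando predeceased; the 5/24 allotted to Fernando's branch passes to Fernando's issue by representation.
The 5/24 is divided into 2 equal shares of 5/48 among Ximena, Catalina.
Ximena predeceased; the 5/48 allotted to Ximena's branch passes to Ximena's issue by representation.
The 5/48 is divided into 3 equal shares of 5/144 among Lucia, Elena, Nieves.
Lucia predeceased; the 5/144 allotted to Lucia's branch passes to Lucia's issue by representation.
The 5/144 is divided into 3 equal shares of 5/432 among Beatriz, Soledad, Diego.
Beatriz is living and takes 5/432.
Soledad is living and takes 5/432.
Diego is living and takes 5/432.
Elena is living and takes 5/144.
Nieves is living and takes 5/144.
Catalina is living and takes 5/48.
Octavio predeceased; the 5/24 allotted to Octavio's branch passes to Octavio's issue by representation.
The 5/24 is divided into 2 equal shares of 5/48 among Yago, Alonso.
Yago is living and takes 5/48.
Alonso is living and takes 5/48.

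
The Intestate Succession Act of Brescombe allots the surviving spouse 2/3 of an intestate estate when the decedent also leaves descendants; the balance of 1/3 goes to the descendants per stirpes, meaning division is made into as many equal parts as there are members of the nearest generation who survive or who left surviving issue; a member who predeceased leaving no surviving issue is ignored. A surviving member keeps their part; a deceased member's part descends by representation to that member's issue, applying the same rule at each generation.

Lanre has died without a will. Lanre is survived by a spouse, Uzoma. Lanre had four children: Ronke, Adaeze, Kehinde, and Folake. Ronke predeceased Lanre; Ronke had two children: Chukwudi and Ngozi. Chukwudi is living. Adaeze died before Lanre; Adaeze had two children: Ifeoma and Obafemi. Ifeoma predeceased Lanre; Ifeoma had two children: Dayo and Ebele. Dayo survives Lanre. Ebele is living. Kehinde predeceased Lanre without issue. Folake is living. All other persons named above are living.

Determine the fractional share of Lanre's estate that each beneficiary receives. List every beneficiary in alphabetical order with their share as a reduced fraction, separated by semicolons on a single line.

Uzoma, as surviving spouse, takes 2/3.
The remaining 1/3 passes to Lanre's descendants per stirpes.
Kehinde left no surviving issue, so that branch lapses and is disregarded.
The 1/3 is divided into 3 equal shares of 1/9 among Ronke, Adaeze, Folake.
Ronke predeceased; the 1/9 allotted to Ronke's branch passes to Ronke's issue by representation.
The 1/9 is divided into 2 equal shares of 1/18 among Chukwudi, Ngozi.
Chukwudi is living and takes 1/18.
Ngozi is living and takes 1/18.
Adaeze predeceased; the 1/9 allotted to Adaeze's branch passes to Adaeze's issue by representation.
The 1/9 is divided into 2 equal shares of 1/18 among Ifeoma, Obafemi.
Ifeoma predeceased; the 1/18 allotted to Ifeoma's branch passes to Ifeoma's issue by representation.
The 1/18 is divided into 2 equal shares of 1/36 among Dayo, Ebele.
Dayo is living and takes 1/36.
Ebele is living and takes 1/36.
Obafemi is living and takes 1/18.
Folake is living and takes 1/9.

Chukwudi 1/18; Dayo 1/36; Ebele 1/36; Folake 1/9; Ngozi 1/18; Obafemi 1/18; Uzoma 2/3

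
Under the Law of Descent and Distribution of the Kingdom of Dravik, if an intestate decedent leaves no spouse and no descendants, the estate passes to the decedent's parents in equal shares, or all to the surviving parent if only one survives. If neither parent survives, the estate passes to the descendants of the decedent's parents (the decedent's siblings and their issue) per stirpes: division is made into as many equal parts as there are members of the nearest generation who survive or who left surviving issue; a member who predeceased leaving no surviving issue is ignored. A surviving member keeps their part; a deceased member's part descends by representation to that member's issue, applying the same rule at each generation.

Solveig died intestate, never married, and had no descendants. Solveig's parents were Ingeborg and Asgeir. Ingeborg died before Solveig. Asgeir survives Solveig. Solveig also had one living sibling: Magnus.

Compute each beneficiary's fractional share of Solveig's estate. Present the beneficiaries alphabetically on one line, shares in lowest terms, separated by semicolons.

Asgeir 1

Only one parent, Asgeir, survives, so Asgeir takes the entire estate. The siblings take nothing because a surviving parent has priority.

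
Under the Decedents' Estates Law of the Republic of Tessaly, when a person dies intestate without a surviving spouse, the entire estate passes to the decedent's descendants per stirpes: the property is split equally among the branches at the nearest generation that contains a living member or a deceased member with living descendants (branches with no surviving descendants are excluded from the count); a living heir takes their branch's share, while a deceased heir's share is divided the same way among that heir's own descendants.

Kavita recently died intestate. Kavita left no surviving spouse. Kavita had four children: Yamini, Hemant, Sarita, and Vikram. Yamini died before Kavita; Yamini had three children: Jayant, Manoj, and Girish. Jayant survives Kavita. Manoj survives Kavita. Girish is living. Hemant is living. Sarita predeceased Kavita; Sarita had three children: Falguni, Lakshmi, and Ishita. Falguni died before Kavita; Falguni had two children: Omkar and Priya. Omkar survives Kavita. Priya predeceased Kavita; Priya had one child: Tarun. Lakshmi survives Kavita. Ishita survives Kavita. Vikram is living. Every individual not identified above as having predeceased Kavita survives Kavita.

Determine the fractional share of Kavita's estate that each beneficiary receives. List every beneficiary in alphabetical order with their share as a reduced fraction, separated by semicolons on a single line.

There is no surviving spouse, so the entire estate passes to Kavita's descendants per stirpes.
The estate is divided into 4 equal shares of 1/4 among Yamini, Hemant, Sarita, Vikram.
Yamini predeceased; the 1/4 allotted to Yamini's branch passes to Yamini's issue by representation.
The 1/4 is divided into 3 equal shares of 1/12 among Jayant, Manoj, Girish.
Jayant is living and takes 1/12.
Manoj is living and takes 1/12.
Girish is living and takes 1/12.
Hemant is living and takes 1/4.
Sarita predeceased; the 1/4 allotted to Sarita's branch passes to Sarita's issue by representation.
The 1/4 is divided into 3 equal shares of 1/12 among Falguni, Lakshmi, Ishita.
Falguni predeceased; the 1/12 allotted to Falguni's branch passes to Falguni's issue by representation.
The 1/12 is divided into 2 equal shares of 1/24 among Omkar, Priya.
Omkar is living and takes 1/24.
Priya predeceased; the 1/24 allotted to Priya's branch passes to Priya's issue by representation.
Tarun is the sole taker at this level and receives the full 1/24.
Lakshmi is living and takes 1/12.
Ishita is living and takes 1/12.
Vikram is living and takes 1/4.

Girish 1/12; Hemant 1/4; Ishita 1/12; Jayant 1/12; Lakshmi 1/12; Manoj 1/12; Omkar 1/24; Tarun 1/24; Vikram 1/4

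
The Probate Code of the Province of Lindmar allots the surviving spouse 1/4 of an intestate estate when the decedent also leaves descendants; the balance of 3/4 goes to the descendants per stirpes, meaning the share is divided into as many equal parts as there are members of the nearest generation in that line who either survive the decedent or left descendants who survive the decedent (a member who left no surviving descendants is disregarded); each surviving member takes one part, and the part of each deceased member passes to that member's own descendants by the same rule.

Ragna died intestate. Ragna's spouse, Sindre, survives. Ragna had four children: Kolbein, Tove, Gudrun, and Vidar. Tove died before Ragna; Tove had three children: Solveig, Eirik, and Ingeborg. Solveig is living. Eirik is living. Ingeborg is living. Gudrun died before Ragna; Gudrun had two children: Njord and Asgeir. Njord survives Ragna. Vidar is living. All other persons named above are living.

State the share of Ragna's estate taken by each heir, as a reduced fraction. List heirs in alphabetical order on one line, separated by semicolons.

Sindre, as surviving spouse, takes 1/4.
The remaining 3/4 passes to Ragna's descendants per stirpes.
The 3/4 is divided into 4 equal shares of 3/16 among Kolbein, Tove, Gudrun, Vidar.
Kolbein is living and takes 3/16.
Tove predeceased; the 3/16 allotted to Tove's branch passes to Tove's issue by representation.
The 3/16 is divided into 3 equal shares of 1/16 among Solveig, Eirik, Ingeborg.
Solveig is living and takes 1/16.
Eirik is living and takes 1/16.
Ingeborg is living and takes 1/16.
Gudrun predeceased; the 3/16 allotted to Gudrun's branch passes to Gudrun's issue by representation.
The 3/16 is divided into 2 equal shares of 3/32 among Njord, Asgeir.
Njord is living and takes 3/32.
Asgeir is living and takes 3/32.
Vidar is living and takes 3/16.

Asgeir 3/32; Eirik 1/16; Ingeborg 1/16; Kolbein 3/16; Njord 3/32; Sindre 1/4; Solveig 1/16; Vidar 3/16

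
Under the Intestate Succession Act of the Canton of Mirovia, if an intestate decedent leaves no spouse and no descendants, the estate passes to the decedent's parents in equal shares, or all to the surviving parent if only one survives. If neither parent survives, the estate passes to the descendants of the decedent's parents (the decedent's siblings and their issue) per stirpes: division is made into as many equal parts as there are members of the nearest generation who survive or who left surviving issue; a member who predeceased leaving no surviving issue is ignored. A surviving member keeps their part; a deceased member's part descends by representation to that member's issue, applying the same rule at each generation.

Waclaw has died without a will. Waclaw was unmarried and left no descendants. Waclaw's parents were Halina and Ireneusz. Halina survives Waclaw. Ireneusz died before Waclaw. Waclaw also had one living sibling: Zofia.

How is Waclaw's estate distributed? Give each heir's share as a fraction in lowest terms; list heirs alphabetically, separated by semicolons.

Only one parent, Halina, survives, so Halina takes the entire estate. The siblings take nothing because a surviving parent has priority.

Halina 1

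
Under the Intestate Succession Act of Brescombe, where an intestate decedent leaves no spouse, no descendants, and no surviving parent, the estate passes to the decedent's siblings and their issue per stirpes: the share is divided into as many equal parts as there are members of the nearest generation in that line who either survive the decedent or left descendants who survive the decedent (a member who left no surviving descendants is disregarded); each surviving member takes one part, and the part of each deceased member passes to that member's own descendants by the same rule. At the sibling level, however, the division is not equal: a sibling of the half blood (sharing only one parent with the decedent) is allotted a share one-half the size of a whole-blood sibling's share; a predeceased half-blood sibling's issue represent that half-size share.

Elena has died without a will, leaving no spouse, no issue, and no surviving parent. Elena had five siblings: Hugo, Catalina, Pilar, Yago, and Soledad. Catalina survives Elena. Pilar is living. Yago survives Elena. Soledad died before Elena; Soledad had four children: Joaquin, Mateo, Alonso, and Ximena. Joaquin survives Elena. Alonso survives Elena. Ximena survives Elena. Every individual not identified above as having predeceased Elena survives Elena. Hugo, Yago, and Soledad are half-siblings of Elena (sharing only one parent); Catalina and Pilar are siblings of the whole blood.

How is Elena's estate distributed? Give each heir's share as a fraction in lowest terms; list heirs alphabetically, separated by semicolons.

Alonso 1/28; Catalina 2/7; Hugo 1/7; Joaquin 1/28; Mateo 1/28; Pilar 2/7; Ximena 1/28; Yago 1/7

No spouse, descendants, or parent survives, so the estate passes to Elena's siblings per stirpes.
Half-blood siblings count for one-half the weight of whole-blood siblings at the initial division.
Dividing 1 in proportion to weights (total weight 7/2): Hugo (weight 1/2) → 1/7; Catalina (weight 1) → 2/7; Pilar (weight 1) → 2/7; Yago (weight 1/2) → 1/7; Soledad (weight 1/2) → 1/7.
Hugo is living and takes 1/7.
Catalina is living and takes 2/7.
Pilar is living and takes 2/7.
Yago is living and takes 1/7.
Soledad predeceased; the 1/7 allotted to Soledad's branch passes to Soledad's issue by representation.
The 1/7 is divided into 4 equal shares of 1/28 among Joaquin, Mateo, Alonso, Ximena.
Joaquin is living and takes 1/28.
Mateo is living and takes 1/28.
Alonso is living and takes 1/28.
Ximena is living and takes 1/28.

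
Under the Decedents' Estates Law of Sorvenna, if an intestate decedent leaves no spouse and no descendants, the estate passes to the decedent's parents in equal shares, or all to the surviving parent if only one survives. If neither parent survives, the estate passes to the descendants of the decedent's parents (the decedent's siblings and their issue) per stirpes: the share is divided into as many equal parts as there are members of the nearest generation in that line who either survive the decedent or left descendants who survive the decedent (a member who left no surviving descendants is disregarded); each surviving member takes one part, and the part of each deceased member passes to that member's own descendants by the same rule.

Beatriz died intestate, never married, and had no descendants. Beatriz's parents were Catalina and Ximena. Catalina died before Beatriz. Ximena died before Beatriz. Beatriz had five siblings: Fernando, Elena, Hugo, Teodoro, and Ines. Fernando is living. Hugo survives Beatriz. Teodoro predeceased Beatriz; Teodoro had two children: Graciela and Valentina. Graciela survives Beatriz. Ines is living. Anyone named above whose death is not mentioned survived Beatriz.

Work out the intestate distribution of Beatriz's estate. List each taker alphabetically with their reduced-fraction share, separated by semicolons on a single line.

Neither parent survives and there are no descendants, so the estate passes to Beatriz's siblings and their issue per stirpes.
The estate is divided into 5 equal shares of 1/5 among Fernando, Elena, Hugo, Teodoro, Ines.
Fernando is living and takes 1/5.
Elena is living and takes 1/5.
Hugo is living and takes 1/5.
Teodoro predeceased; the 1/5 allotted to Teodoro's branch passes to Teodoro's issue by representation.
The 1/5 is divided into 2 equal shares of 1/10 among Graciela, Valentina.
Graciela is living and takes 1/10.
Valentina is living and takes 1/10.
Ines is living and takes 1/5.

Elena 1/5; Fernando 1/5; Graciela 1/10; Hugo 1/5; Ines 1/5; Valentina 1/10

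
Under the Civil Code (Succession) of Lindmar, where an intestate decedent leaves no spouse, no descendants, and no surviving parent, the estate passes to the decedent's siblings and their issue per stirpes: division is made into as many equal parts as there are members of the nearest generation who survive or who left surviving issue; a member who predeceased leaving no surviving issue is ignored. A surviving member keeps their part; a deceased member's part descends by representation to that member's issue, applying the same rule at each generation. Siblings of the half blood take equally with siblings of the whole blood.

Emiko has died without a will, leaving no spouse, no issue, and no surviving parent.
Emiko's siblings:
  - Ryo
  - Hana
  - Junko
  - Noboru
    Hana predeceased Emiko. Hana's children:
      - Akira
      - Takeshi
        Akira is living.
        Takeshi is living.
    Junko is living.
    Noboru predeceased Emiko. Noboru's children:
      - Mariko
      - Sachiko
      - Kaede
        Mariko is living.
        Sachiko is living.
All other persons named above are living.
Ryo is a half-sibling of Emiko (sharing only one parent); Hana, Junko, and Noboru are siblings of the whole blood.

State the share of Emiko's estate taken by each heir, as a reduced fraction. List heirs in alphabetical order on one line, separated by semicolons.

Akira 1/8; Junko 1/4; Kaede 1/12; Mariko 1/12; Ryo 1/4; Sachiko 1/12; Takeshi 1/8

No spouse, descendants, or parent survives, so the estate passes to Emiko's siblings per stirpes.
Half-blood and whole-blood siblings take equally under the stated rule.
The estate is divided into 4 equal shares of 1/4 among Ryo, Hana, Junko, Noboru.
Ryo is living and takes 1/4.
Hana predeceased; the 1/4 allotted to Hana's branch passes to Hana's issue by representation.
The 1/4 is divided into 2 equal shares of 1/8 among Akira, Takeshi.
Akira is living and takes 1/8.
Takeshi is living and takes 1/8.
Junko is living and takes 1/4.
Noboru predeceased; the 1/4 allotted to Noboru's branch passes to Noboru's issue by representation.
The 1/4 is divided into 3 equal shares of 1/12 among Mariko, Sachiko, Kaede.
Mariko is living and takes 1/12.
Sachiko is living and takes 1/12.
Kaede is living and takes 1/12.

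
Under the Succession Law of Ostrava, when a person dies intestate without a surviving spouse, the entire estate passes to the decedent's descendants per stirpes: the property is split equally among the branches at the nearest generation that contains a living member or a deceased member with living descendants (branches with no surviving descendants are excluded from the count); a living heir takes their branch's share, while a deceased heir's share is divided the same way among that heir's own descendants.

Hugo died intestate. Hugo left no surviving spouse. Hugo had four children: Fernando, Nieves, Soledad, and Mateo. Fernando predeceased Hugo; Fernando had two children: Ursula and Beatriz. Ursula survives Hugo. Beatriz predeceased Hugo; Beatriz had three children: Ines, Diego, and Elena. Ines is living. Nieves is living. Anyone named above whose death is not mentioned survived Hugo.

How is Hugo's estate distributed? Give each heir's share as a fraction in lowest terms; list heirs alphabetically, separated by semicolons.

Diego 1/24; Elena 1/24; Ines 1/24; Mateo 1/4; Nieves 1/4; Soledad 1/4; Ursula 1/8

There is no surviving spouse, so the entire estate passes to Hugo's descendants per stirpes.
The estate is divided into 4 equal shares of 1/4 among Fernando, Nieves, Soledad, Mateo.
Fernando predeceased; the 1/4 allotted to Fernando's branch passes to Fernando's issue by representation.
The 1/4 is divided into 2 equal shares of 1/8 among Ursula, Beatriz.
Ursula is living and takes 1/8.
Beatriz predeceased; the 1/8 allotted to Beatriz's branch passes to Beatriz's issue by representation.
The 1/8 is divided into 3 equal shares of 1/24 among Ines, Diego, Elena.
Ines is living and takes 1/24.
Diego is living and takes 1/24.
Elena is living and takes 1/24.
Nieves is living and takes 1/4.
Soledad is living and takes 1/4.
Mateo is living and takes 1/4.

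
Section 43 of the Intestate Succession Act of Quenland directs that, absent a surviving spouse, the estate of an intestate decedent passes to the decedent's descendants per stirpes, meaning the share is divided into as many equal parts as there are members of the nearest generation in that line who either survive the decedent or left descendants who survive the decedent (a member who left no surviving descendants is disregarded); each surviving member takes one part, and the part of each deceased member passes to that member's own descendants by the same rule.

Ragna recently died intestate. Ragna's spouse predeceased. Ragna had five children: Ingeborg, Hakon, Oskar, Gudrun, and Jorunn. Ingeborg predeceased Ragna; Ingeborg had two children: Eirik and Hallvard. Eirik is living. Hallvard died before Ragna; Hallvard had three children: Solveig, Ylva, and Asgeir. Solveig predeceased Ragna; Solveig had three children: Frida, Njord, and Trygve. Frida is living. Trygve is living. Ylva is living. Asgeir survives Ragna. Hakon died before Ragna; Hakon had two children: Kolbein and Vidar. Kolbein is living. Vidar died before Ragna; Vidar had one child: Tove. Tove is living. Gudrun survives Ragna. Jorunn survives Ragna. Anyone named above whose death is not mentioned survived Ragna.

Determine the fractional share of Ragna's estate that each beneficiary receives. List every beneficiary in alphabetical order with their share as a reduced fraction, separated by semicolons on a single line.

There is no surviving spouse, so the entire estate passes to Ragna's descendants per stirpes.
The estate is divided into 5 equal shares of 1/5 among Ingeborg, Hakon, Oskar, Gudrun, Jorunn.
Ingeborg predeceased; the 1/5 allotted to Ingeborg's branch passes to Ingeborg's issue by representation.
The 1/5 is divided into 2 equal shares of 1/10 among Eirik, Hallvard.
Eirik is living and takes 1/10.
Hallvard predeceased; the 1/10 allotted to Hallvard's branch passes to Hallvard's issue by representation.
The 1/10 is divided into 3 equal shares of 1/30 among Solveig, Ylva, Asgeir.
Solveig predeceased; the 1/30 allotted to Solveig's branch passes to Solveig's issue by representation.
The 1/30 is divided into 3 equal shares of 1/90 among Frida, Njord, Trygve.
Frida is living and takes 1/90.
Njord is living and takes 1/90.
Trygve is living and takes 1/90.
Ylva is living and takes 1/30.
Asgeir is living and takes 1/30.
Hakon predeceased; the 1/5 allotted to Hakon's branch passes to Hakon's issue by representation.
The 1/5 is divided into 2 equal shares of 1/10 among Kolbein, Vidar.
Kolbein is living and takes 1/10.
Vidar predeceased; the 1/10 allotted to Vidar's branch passes to Vidar's issue by representation.
Tove is the sole taker at this level and receives the full 1/10.
Oskar is living and takes 1/5.
Gudrun is living and takes 1/5.
Jorunn is living and takes 1/5.

Asgeir 1/30; Eirik 1/10; Frida 1/90; Gudrun 1/5; Jorunn 1/5; Kolbein 1/10; Njord 1/90; Oskar 1/5; Tove 1/10; Trygve 1/90; Ylva 1/30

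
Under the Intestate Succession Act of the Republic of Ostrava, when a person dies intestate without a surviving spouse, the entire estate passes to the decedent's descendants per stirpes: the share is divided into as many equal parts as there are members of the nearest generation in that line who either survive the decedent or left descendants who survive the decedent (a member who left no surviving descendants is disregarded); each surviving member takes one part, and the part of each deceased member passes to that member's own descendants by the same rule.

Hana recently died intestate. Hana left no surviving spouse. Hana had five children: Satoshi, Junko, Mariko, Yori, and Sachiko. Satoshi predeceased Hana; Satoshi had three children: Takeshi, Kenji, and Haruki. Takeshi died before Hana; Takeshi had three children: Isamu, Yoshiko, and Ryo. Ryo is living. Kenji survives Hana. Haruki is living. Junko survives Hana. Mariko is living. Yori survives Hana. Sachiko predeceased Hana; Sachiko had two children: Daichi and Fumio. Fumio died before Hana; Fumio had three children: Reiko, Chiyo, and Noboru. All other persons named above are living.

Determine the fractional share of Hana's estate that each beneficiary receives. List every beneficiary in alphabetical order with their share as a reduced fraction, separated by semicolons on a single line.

There is no surviving spouse, so the entire estate passes to Hana's descendants per stirpes.
The estate is divided into 5 equal shares of 1/5 among Satoshi, Junko, Mariko, Yori, Sachiko.
Satoshi predeceased; the 1/5 allotted to Satoshi's branch passes to Satoshi's issue by representation.
The 1/5 is divided into 3 equal shares of 1/15 among Takeshi, Kenji, Haruki.
Takeshi predeceased; the 1/15 allotted to Takeshi's branch passes to Takeshi's issue by representation.
The 1/15 is divided into 3 equal shares of 1/45 among Isamu, Yoshiko, Ryo.
Isamu is living and takes 1/45.
Yoshiko is living and takes 1/45.
Ryo is living and takes 1/45.
Kenji is living and takes 1/15.
Haruki is living and takes 1/15.
Junko is living and takes 1/5.
Mariko is living and takes 1/5.
Yori is living and takes 1/5.
Sachiko predeceased; the 1/5 allotted to Sachiko's branch passes to Sachiko's issue by representation.
The 1/5 is divided into 2 equal shares of 1/10 among Daichi, Fumio.
Daichi is living and takes 1/10.
Fumio predeceased; the 1/10 allotted to Fumio's branch passes to Fumio's issue by representation.
The 1/10 is divided into 3 equal shares of 1/30 among Reiko, Chiyo, Noboru.
Reiko is living and takes 1/30.
Chiyo is living and takes 1/30.
Noboru is living and takes 1/30.

Chiyo 1/30; Daichi 1/10; Haruki 1/15; Isamu 1/45; Junko 1/5; Kenji 1/15; Mariko 1/5; Noboru 1/30; Reiko 1/30; Ryo 1/45; Yori 1/5; Yoshiko 1/45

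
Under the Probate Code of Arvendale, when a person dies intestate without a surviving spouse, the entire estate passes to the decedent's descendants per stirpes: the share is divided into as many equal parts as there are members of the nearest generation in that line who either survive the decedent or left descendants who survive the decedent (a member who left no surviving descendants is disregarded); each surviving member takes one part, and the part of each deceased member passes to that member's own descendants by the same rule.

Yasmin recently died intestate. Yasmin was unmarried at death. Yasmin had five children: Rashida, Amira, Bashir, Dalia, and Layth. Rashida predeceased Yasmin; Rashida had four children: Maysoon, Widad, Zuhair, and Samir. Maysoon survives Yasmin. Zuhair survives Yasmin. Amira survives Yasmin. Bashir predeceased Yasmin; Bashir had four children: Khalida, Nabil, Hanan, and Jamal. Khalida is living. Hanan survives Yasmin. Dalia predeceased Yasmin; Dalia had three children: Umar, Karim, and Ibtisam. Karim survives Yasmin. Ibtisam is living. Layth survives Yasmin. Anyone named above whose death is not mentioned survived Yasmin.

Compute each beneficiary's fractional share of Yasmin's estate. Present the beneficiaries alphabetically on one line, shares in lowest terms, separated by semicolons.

Amira 1/5; Hanan 1/20; Ibtisam 1/15; Jamal 1/20; Karim 1/15; Khalida 1/20; Layth 1/5; Maysoon 1/20; Nabil 1/20; Samir 1/20; Umar 1/15; Widad 1/20; Zuhair 1/20

There is no surviving spouse, so the entire estate passes to Yasmin's descendants per stirpes.
The estate is divided into 5 equal shares of 1/5 among Rashida, Amira, Bashir, Dalia, Layth.
Rashida predeceased; the 1/5 allotted to Rashida's branch passes to Rashida's issue by representation.
The 1/5 is divided into 4 equal shares of 1/20 among Maysoon, Widad, Zuhair, Samir.
Maysoon is living and takes 1/20.
Widad is living and takes 1/20.
Zuhair is living and takes 1/20.
Samir is living and takes 1/20.
Amira is living and takes 1/5.
Bashir predeceased; the 1/5 allotted to Bashir's branch passes to Bashir's issue by representation.
The 1/5 is divided into 4 equal shares of 1/20 among Khalida, Nabil, Hanan, Jamal.
Khalida is living and takes 1/20.
Nabil is living and takes 1/20.
Hanan is living and takes 1/20.
Jamal is living and takes 1/20.
Dalia predeceased; the 1/5 allotted to Dalia's branch passes to Dalia's issue by representation.
The 1/5 is divided into 3 equal shares of 1/15 among Umar, Karim, Ibtisam.
Umar is living and takes 1/15.
Karim is living and takes 1/15.
Ibtisam is living and takes 1/15.
Layth is living and takes 1/5.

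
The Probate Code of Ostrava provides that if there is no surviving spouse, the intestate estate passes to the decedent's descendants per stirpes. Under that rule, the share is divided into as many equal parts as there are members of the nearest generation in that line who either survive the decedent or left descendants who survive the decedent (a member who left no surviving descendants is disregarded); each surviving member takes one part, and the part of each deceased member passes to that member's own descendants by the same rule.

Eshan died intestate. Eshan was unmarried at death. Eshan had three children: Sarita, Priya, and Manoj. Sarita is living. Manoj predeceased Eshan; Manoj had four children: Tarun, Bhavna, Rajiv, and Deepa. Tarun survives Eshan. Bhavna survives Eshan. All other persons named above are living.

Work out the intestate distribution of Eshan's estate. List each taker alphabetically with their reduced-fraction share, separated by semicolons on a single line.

There is no surviving spouse, so the entire estate passes to Eshan's descendants per stirpes.
The estate is divided into 3 equal shares of 1/3 among Sarita, Priya, Manoj.
Sarita is living and takes 1/3.
Priya is living and takes 1/3.
Manoj predeceased; the 1/3 allotted to Manoj's branch passes to Manoj's issue by representation.
The 1/3 is divided into 4 equal shares of 1/12 among Tarun, Bhavna, Rajiv, Deepa.
Tarun is living and takes 1/12.
Bhavna is living and takes 1/12.
Rajiv is living and takes 1/12.
Deepa is living and takes 1/12.

Bhavna 1/12; Deepa 1/12; Priya 1/3; Rajiv 1/12; Sarita 1/3; Tarun 1/12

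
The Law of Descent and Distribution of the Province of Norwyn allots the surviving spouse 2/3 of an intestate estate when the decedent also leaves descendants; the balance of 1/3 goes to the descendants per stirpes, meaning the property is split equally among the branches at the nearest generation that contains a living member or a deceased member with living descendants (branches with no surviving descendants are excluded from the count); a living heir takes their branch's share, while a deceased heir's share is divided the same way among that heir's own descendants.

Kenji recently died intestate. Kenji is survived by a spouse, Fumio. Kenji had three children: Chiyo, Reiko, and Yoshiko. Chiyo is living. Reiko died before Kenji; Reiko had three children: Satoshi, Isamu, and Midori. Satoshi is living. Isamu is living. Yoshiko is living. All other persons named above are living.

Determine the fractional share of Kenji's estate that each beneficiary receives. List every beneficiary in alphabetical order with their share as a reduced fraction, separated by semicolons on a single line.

Fumio, as surviving spouse, takes 2/3.
The remaining 1/3 passes to Kenji's descendants per stirpes.
The 1/3 is divided into 3 equal shares of 1/9 among Chiyo, Reiko, Yoshiko.
Chiyo is living and takes 1/9.
Reiko predeceased; the 1/9 allotted to Reiko's branch passes to Reiko's issue by representation.
The 1/9 is divided into 3 equal shares of 1/27 among Satoshi, Isamu, Midori.
Satoshi is living and takes 1/27.
Isamu is living and takes 1/27.
Midori is living and takes 1/27.
Yoshiko is living and takes 1/9.

Chiyo 1/9; Fumio 2/3; Isamu 1/27; Midori 1/27; Satoshi 1/27; Yoshiko 1/9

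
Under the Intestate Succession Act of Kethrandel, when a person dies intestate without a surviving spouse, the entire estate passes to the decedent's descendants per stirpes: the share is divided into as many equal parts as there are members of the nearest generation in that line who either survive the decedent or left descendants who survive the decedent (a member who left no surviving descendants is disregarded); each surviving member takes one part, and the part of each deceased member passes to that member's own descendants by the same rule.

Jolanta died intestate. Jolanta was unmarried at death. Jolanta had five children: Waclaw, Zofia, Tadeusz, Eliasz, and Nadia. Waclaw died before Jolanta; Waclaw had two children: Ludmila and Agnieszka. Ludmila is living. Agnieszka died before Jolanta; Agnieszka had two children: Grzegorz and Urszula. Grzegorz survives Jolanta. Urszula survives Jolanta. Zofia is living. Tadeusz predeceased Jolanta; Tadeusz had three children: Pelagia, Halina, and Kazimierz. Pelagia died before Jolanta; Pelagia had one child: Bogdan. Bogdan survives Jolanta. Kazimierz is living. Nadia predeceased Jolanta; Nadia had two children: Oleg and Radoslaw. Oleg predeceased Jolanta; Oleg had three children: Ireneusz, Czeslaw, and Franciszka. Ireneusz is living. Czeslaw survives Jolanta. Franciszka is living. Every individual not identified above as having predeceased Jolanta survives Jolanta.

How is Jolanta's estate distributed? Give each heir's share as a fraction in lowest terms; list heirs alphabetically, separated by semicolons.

There is no surviving spouse, so the entire estate passes to Jolanta's descendants per stirpes.
The estate is divided into 5 equal shares of 1/5 among Waclaw, Zofia, Tadeusz, Eliasz, Nadia.
Waclaw predeceased; the 1/5 allotted to Waclaw's branch passes to Waclaw's issue by representation.
The 1/5 is divided into 2 equal shares of 1/10 among Ludmila, Agnieszka.
Ludmila is living and takes 1/10.
Agnieszka predeceased; the 1/10 allotted to Agnieszka's branch passes to Agnieszka's issue by representation.
The 1/10 is divided into 2 equal shares of 1/20 among Grzegorz, Urszula.
Grzegorz is living and takes 1/20.
Urszula is living and takes 1/20.
Zofia is living and takes 1/5.
Tadeusz predeceased; the 1/5 allotted to Tadeusz's branch passes to Tadeusz's issue by representation.
The 1/5 is divided into 3 equal shares of 1/15 among Pelagia, Halina, Kazimierz.
Pelagia predeceased; the 1/15 allotted to Pelagia's branch passes to Pelagia's issue by representation.
Bogdan is the sole taker at this level and receives the full 1/15.
Halina is living and takes 1/15.
Kazimierz is living and takes 1/15.
Eliasz is living and takes 1/5.
Nadia predeceased; the 1/5 allotted to Nadia's branch passes to Nadia's issue by representation.
The 1/5 is divided into 2 equal shares of 1/10 among Oleg, Radoslaw.
Oleg predeceased; the 1/10 allotted to Oleg's branch passes to Oleg's issue by representation.
The 1/10 is divided into 3 equal shares of 1/30 among Ireneusz, Czeslaw, Franciszka.
Ireneusz is living and takes 1/30.
Czeslaw is living and takes 1/30.
Franciszka is living and takes 1/30.
Radoslaw is living and takes 1/10.

Bogdan 1/15; Czeslaw 1/30; Eliasz 1/5; Franciszka 1/30; Grzegorz 1/20; Halina 1/15; Ireneusz 1/30; Kazimierz 1/15; Ludmila 1/10; Radoslaw 1/10; Urszula 1/20; Zofia 1/5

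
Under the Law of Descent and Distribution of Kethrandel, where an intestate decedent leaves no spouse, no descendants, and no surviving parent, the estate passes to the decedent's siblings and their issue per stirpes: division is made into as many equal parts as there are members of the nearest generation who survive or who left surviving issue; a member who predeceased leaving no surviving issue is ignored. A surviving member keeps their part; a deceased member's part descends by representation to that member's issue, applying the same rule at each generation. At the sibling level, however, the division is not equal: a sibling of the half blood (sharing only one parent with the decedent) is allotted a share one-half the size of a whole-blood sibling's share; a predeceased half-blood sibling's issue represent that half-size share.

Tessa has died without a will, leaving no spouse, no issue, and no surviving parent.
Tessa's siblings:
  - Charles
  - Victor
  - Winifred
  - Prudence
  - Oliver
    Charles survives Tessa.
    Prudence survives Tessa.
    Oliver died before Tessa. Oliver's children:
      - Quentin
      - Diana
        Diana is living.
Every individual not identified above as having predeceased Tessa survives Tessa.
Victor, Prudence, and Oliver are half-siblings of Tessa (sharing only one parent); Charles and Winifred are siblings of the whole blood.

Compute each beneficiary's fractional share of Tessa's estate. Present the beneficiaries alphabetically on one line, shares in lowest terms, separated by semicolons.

Charles 2/7; Diana 1/14; Prudence 1/7; Quentin 1/14; Victor 1/7; Winifred 2/7

No spouse, descendants, or parent survives, so the estate passes to Tessa's siblings per stirpes.
Half-blood siblings count for one-half the weight of whole-blood siblings at the initial division.
Dividing 1 in proportion to weights (total weight 7/2): Charles (weight 1) → 2/7; Victor (weight 1/2) → 1/7; Winifred (weight 1) → 2/7; Prudence (weight 1/2) → 1/7; Oliver (weight 1/2) → 1/7.
Charles is living and takes 2/7.
Victor is living and takes 1/7.
Winifred is living and takes 2/7.
Prudence is living and takes 1/7.
Oliver predeceased; the 1/7 allotted to Oliver's branch passes to Oliver's issue by representation.
The 1/7 is divided into 2 equal shares of 1/14 among Quentin, Diana.
Quentin is living and takes 1/14.
Diana is living and takes 1/14.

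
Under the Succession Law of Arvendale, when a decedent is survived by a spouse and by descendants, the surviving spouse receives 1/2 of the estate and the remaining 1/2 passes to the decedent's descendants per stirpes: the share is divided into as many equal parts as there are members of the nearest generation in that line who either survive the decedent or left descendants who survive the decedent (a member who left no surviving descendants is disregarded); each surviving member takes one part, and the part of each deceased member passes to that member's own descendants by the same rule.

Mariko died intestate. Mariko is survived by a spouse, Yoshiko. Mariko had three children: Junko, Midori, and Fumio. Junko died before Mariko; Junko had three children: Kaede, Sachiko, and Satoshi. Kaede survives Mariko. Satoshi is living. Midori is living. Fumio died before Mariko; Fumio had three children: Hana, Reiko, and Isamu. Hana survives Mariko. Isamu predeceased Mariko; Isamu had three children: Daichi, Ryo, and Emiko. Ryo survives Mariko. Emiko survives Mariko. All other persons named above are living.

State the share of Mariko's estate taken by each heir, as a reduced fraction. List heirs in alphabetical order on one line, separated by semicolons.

Yoshiko, as surviving spouse, takes 1/2.
The remaining 1/2 passes to Mariko's descendants per stirpes.
The 1/2 is divided into 3 equal shares of 1/6 among Junko, Midori, Fumio.
Junko predeceased; the 1/6 allotted to Junko's branch passes to Junko's issue by representation.
The 1/6 is divided into 3 equal shares of 1/18 among Kaede, Sachiko, Satoshi.
Kaede is living and takes 1/18.
Sachiko is living and takes 1/18.
Satoshi is living and takes 1/18.
Midori is living and takes 1/6.
Fumio predeceased; the 1/6 allotted to Fumio's branch passes to Fumio's issue by representation.
The 1/6 is divided into 3 equal shares of 1/18 among Hana, Reiko, Isamu.
Hana is living and takes 1/18.
Reiko is living and takes 1/18.
Isamu predeceased; the 1/18 allotted to Isamu's branch passes to Isamu's issue by representation.
The 1/18 is divided into 3 equal shares of 1/54 among Daichi, Ryo, Emiko.
Daichi is living and takes 1/54.
Ryo is living and takes 1/54.
Emiko is living and takes 1/54.

Daichi 1/54; Emiko 1/54; Hana 1/18; Kaede 1/18; Midori 1/6; Reiko 1/18; Ryo 1/54; Sachiko 1/18; Satoshi 1/18; Yoshiko 1/2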